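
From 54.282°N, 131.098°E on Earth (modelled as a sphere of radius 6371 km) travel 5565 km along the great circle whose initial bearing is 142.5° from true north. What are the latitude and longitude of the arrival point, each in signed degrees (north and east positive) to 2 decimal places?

9.57°, 159.34°

Angular distance δ = d/R = 5565/6371 = 0.87349 rad; initial bearing θ = 2.4871 rad.
sin φ₂ = sin φ₁ cos δ + cos φ₁ sin δ cos θ = (0.8119)(0.6422) + (0.5838)(0.7666)(-0.7934) = 0.1663, so φ₂ = 9.57°.
Δλ = atan2(sin θ sin δ cos φ₁, cos δ − sin φ₁ sin φ₂) = atan2(0.2724, 0.5071) = 28.246°.
λ₂ = 131.098° + 28.246° = 159.34°.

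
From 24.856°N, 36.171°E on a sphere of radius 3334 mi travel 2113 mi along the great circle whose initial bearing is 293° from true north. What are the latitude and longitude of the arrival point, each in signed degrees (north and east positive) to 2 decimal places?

Angular distance δ = d/R = 2113/3334 = 0.63377 rad; initial bearing θ = 5.1138 rad.
sin φ₂ = sin φ₁ cos δ + cos φ₁ sin δ cos θ = (0.4203)(0.8058) + (0.9074)(0.5922)(0.3907) = 0.5487, so φ₂ = 33.28°.
Δλ = atan2(sin θ sin δ cos φ₁, cos δ − sin φ₁ sin φ₂) = atan2(-0.4946, 0.5752) = -40.694°.
λ₂ = 36.171° − 40.694° = -4.52°.

33.28°, -4.52°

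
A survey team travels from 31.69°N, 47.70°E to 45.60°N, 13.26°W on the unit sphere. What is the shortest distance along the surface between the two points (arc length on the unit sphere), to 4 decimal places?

Let φ₁ = 0.5531 rad, φ₂ = 0.7959 rad, and Δλ = -1.0640 rad.
cos c = sin φ₁ sin φ₂ + cos φ₁ cos φ₂ cos Δλ = (0.5253)(0.7145) + (0.8509)(0.6997)(0.4854) = 0.66432,
so c = arccos(0.66432) = 0.84421 rad.
On the unit sphere the arc length equals the central angle: 0.8442.

0.8442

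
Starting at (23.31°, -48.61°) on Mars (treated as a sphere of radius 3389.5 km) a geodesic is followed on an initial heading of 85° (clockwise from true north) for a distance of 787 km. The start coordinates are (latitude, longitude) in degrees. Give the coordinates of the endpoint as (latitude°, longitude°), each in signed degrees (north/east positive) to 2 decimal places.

23.80°, -34.10°

Angular distance δ = d/R = 787/3389.5 = 0.23219 rad; initial bearing θ = 1.4835 rad.
sin φ₂ = sin φ₁ cos δ + cos φ₁ sin δ cos θ = (0.3957)(0.9732) + (0.9184)(0.2301)(0.0872) = 0.4035, so φ₂ = 23.80°.
Δλ = atan2(sin θ sin δ cos φ₁, cos δ − sin φ₁ sin φ₂) = atan2(0.2105, 0.8135) = 14.509°.
λ₂ = -48.610° + 14.509° = -34.10°.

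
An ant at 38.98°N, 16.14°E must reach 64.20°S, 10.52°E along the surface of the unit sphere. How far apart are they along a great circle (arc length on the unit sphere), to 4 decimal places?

1.8025

Let φ₁ = 0.6803 rad, φ₂ = -1.1205 rad, and Δλ = -0.0981 rad.
cos c = sin φ₁ sin φ₂ + cos φ₁ cos φ₂ cos Δλ = (0.6290)(-0.9003) + (0.7774)(0.4352)(0.9952) = -0.22964,
so c = arccos(-0.22964) = 1.80250 rad.
On the unit sphere the arc length equals the central angle: 1.8025.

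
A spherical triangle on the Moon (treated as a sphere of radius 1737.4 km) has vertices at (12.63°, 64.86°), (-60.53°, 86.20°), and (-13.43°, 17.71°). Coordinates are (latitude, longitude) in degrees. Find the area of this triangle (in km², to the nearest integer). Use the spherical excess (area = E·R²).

Side lengths (central angles): a = 1.1835, b = 0.9339, c = 1.3111 rad; semiperimeter s = 1.7143.
By l'Huilier's theorem, tan(E/4) = √[tan(s/2) tan((s−a)/2) tan((s−b)/2) tan((s−c)/2)], giving spherical excess E = 0.6440 rad.
Area = E·R² = 0.6440 × (1737.4)² ≈ 1944084 km².

1944084 km²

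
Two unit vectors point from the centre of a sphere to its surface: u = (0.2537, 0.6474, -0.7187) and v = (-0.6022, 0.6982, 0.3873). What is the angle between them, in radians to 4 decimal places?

1.5499 rad

u·v = 0.0209; |u| = 1.0000, |v| = 1.0001.
cos θ = (u·v)/(|u||v|) = 0.0209, so θ = 1.5499 rad.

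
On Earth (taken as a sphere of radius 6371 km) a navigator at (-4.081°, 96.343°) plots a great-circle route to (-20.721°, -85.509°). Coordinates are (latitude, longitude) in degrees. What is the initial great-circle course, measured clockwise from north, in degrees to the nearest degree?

With φ₁ = -0.0712, φ₂ = -0.3616, Δλ = 3.1093 rad, the forward-azimuth formula gives
θ = atan2( sin Δλ cos φ₂ , cos φ₁ sin φ₂ − sin φ₁ cos φ₂ cos Δλ ) = atan2(0.0302, -0.4194) = 175.88°.
So the initial bearing is 176°.

176°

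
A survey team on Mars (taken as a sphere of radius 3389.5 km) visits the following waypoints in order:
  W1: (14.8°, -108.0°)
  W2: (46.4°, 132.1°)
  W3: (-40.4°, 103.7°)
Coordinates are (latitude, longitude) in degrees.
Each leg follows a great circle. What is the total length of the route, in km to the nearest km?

Leg W1→W2: central angle 1.7187 rad, distance 5825.6 km.
Leg W2→W3: central angle 1.5782 rad, distance 5349.2 km.
Total: 5825.6 + 5349.2 ≈ 11175 km.

11175 km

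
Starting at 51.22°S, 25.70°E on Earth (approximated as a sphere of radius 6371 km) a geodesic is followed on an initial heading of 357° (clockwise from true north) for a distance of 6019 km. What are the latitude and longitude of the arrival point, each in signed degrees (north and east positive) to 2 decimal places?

2.87°, 23.27°

Angular distance δ = d/R = 6019/6371 = 0.94475 rad; initial bearing θ = 6.2308 rad.
sin φ₂ = sin φ₁ cos δ + cos φ₁ sin δ cos θ = (-0.7796)(0.5859) + (0.6263)(0.8104)(0.9986) = 0.0501, so φ₂ = 2.87°.
Δλ = atan2(sin θ sin δ cos φ₁, cos δ − sin φ₁ sin φ₂) = atan2(-0.0266, 0.6250) = -2.434°.
λ₂ = 25.700° − 2.434° = 23.27°.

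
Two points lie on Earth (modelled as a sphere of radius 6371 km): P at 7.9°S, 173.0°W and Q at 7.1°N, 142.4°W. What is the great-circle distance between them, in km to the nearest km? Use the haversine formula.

Let φ₁ = -0.1379 rad, φ₂ = 0.1239 rad, and Δλ = 0.5341 rad.
Haversine: a = sin²(Δφ/2) + cos φ₁ cos φ₂ sin²(Δλ/2) = 0.0170 + (0.9905)(0.9923)(0.0696) = 0.08548.
Central angle c = 2·arcsin(√a) = 0.59339 rad.
Distance = R·c = 6371 × 0.5934 ≈ 3781 km.

3781 km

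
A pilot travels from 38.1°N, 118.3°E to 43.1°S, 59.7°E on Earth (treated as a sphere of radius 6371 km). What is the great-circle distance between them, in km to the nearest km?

With latitudes φ₁ = 38.100°, φ₂ = -43.100° and longitude difference Δλ = -58.600°:
Haversine: a = sin²(Δφ/2) + cos φ₁ cos φ₂ sin²(Δλ/2) = 0.4235 + (0.7869)(0.7302)(0.2395) = 0.56112.
Central angle c = 2·arcsin(√a) = 1.69334 rad.
Distance = R·c = 6371 × 1.6933 ≈ 10788 km.

10788 km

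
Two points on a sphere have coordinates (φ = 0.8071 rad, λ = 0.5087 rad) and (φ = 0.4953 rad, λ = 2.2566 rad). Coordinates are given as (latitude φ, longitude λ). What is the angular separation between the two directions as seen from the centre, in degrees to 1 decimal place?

With latitudes φ₁ = 46.243°, φ₂ = 28.379° and longitude difference Δλ = 100.147°:
Haversine: a = sin²(Δφ/2) + cos φ₁ cos φ₂ sin²(Δλ/2) = 0.0241 + (0.6916)(0.8798)(0.5881) = 0.38195.
Central angle c = 2·arcsin(√a) = 1.33245 rad.
So the angular separation is 76.3°.

76.3°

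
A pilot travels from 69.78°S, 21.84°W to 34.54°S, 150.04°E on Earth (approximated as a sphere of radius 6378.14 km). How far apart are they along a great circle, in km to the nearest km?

8406 km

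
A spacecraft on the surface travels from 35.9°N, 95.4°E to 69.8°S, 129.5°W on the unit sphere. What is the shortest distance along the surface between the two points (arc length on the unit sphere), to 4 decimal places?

2.4165

Let φ₁ = 0.6266 rad, φ₂ = -1.2182 rad, and Δλ = 2.3579 rad.
cos c = sin φ₁ sin φ₂ + cos φ₁ cos φ₂ cos Δλ = (0.5864)(-0.9385) + (0.8100)(0.3453)(-0.7083) = -0.74843,
so c = arccos(-0.74843) = 2.41649 rad.
On the unit sphere the arc length equals the central angle: 2.4165.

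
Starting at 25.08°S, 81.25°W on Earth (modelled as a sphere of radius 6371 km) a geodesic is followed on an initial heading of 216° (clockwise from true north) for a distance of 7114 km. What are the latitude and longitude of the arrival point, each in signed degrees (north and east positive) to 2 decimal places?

-57.61°, -161.67°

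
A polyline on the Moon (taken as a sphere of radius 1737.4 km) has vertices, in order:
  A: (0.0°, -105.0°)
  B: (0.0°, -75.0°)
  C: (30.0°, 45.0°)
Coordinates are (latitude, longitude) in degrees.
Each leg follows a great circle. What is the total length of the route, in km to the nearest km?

Leg A→B: central angle 0.5236 rad, distance 909.7 km.
Leg B→C: central angle 2.0186 rad, distance 3507.2 km.
Total: 909.7 + 3507.2 ≈ 4417 km.

4417 km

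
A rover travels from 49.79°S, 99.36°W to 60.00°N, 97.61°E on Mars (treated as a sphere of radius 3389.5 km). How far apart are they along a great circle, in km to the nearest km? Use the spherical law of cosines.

In radians: φ₁ = -0.8690, φ₂ = 1.0472, Δλ = -163.030° = -2.8454 rad.
cos c = sin φ₁ sin φ₂ + cos φ₁ cos φ₂ cos Δλ = (-0.7637)(0.8660) + (0.6456)(0.5000)(-0.9565) = -0.97011,
so c = arccos(-0.97011) = 2.89648 rad.
Distance = R·c = 3389.5 × 2.8965 ≈ 9818 km.

9818 km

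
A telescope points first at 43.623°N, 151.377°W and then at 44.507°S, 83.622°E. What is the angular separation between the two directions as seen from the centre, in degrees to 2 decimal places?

141.24°

In radians: φ₁ = 0.7614, φ₂ = -0.7768, Δλ = -125.001° = -2.1817 rad.
cos c = sin φ₁ sin φ₂ + cos φ₁ cos φ₂ cos Δλ = (0.6899)(-0.7010) + (0.7239)(0.7132)(-0.5736) = -0.77974,
so c = arccos(-0.77974) = 2.46505 rad.
So the angular separation is 141.24°.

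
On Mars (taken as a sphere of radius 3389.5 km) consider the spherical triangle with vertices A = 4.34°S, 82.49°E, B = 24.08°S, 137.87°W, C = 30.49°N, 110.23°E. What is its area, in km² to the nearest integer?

Side lengths (central angles): a = 2.0949, b = 0.7640, c = 2.2954 rad; semiperimeter s = 2.5771.
By l'Huilier's theorem, tan(E/4) = √[tan(s/2) tan((s−a)/2) tan((s−b)/2) tan((s−c)/2)], giving spherical excess E = 1.4941 rad.
Area = E·R² = 1.4941 × (3389.5)² ≈ 17165616 km².

17165616 km²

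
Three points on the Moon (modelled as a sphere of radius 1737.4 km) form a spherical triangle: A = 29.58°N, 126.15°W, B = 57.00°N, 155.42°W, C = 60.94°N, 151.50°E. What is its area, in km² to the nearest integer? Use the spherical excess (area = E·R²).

83365 km²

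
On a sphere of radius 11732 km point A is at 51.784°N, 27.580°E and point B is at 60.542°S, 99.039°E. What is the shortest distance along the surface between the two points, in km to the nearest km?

25794 km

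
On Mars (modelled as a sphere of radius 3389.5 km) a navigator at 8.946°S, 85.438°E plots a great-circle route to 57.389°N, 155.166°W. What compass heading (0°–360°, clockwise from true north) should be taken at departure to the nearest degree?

With φ₁ = -0.1561, φ₂ = 1.0016, Δλ = 2.0839 rad, the forward-azimuth formula gives
θ = atan2( sin Δλ cos φ₂ , cos φ₁ sin φ₂ − sin φ₁ cos φ₂ cos Δλ ) = atan2(0.4695, 0.7910) = 30.69°.
So the initial bearing is 31°.

31°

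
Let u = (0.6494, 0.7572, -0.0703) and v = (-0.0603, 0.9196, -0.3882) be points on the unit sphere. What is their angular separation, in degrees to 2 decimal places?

u·v = 0.6845; |u| = 1.0000, |v| = 1.0000.
cos θ = (u·v)/(|u||v|) = 0.6844, so θ = 46.81°.

46.81°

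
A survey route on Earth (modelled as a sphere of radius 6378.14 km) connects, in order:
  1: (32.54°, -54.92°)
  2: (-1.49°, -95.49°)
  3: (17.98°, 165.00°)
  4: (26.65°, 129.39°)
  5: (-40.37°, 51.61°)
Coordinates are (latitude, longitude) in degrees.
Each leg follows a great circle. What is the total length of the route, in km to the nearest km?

31514 km

Leg 1→2: central angle 0.8942 rad, distance 5703.2 km.
Leg 2→3: central angle 1.7367 rad, distance 11076.8 km.
Leg 3→4: central angle 0.5924 rad, distance 3778.4 km.
Leg 4→5: central angle 1.7177 rad, distance 10955.9 km.
Total: 5703.2 + 11076.8 + 3778.4 + 10955.9 ≈ 31514 km.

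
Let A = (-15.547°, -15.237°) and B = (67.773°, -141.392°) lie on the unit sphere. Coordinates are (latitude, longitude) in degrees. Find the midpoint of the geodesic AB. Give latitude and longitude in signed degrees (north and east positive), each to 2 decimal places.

39.40°, -37.66°

Central angle δ = 2.0523 rad. Interpolating on the sphere with fraction f = 0.5:
P = [sin((1−f)δ)·A + sin(fδ)·B] / sin δ = 0.9650·A + 0.9650·B in Cartesian coordinates,
giving P = (0.6118, -0.4721, 0.6347), i.e. latitude 39.40°, longitude -37.66°.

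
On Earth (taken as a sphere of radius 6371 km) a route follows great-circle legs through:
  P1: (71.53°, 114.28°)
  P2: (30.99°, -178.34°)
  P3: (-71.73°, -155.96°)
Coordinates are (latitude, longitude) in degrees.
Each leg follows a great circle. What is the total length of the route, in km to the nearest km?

17519 km

Leg P1→P2: central angle 0.9362 rad, distance 5964.8 km.
Leg P2→P3: central angle 1.8136 rad, distance 11554.5 km.
Total: 5964.8 + 11554.5 ≈ 17519 km.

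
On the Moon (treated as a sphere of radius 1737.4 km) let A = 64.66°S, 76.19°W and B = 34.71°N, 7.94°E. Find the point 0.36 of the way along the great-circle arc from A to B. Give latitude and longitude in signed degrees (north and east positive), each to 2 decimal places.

-33.96°, -26.60°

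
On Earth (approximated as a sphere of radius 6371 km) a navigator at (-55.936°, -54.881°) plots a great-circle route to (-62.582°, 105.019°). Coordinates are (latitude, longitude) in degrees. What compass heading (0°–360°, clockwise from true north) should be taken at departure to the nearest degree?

170°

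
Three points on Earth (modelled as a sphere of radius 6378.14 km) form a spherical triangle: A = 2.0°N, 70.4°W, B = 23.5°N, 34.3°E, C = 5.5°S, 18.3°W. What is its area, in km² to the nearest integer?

17786395 km²

Side lengths (central angles): a = 1.0284, b = 0.9176, c = 1.7912 rad; semiperimeter s = 1.8686.
By l'Huilier's theorem, tan(E/4) = √[tan(s/2) tan((s−a)/2) tan((s−b)/2) tan((s−c)/2)], giving spherical excess E = 0.4372 rad.
Area = E·R² = 0.4372 × (6378.14)² ≈ 17786395 km².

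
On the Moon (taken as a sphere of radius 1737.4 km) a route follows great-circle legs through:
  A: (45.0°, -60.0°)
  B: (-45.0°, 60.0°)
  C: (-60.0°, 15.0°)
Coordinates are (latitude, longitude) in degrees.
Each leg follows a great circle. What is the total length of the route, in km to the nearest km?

5125 km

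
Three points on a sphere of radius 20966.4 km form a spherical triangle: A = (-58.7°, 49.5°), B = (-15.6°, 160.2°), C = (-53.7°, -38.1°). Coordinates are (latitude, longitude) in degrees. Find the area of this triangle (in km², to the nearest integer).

356020948 km²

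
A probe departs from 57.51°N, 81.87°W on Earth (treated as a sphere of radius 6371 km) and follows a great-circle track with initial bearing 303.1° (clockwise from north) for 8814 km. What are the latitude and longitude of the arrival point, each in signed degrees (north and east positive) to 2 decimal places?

26.44°, 164.94°

Angular distance δ = d/R = 8814/6371 = 1.38346 rad; initial bearing θ = 5.2901 rad.
sin φ₂ = sin φ₁ cos δ + cos φ₁ sin δ cos θ = (0.8435)(0.1862) + (0.5372)(0.9825)(0.5461) = 0.4453, so φ₂ = 26.44°.
Δλ = atan2(sin θ sin δ cos φ₁, cos δ − sin φ₁ sin φ₂) = atan2(-0.4421, -0.1894) = -113.186°.
λ₂ = -81.870° − 113.186° = -195.06° → 164.94° after wrapping to (−180°, 180°].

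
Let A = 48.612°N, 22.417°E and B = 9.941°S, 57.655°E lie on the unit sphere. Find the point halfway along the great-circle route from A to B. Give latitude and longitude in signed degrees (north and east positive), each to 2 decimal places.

20.18°, 43.61°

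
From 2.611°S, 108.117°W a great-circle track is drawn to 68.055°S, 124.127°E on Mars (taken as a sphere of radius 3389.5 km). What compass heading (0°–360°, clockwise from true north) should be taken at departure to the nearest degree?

Δλ = -127.756° = -2.2298 rad.
y = sin Δλ · cos φ₂ = (-0.7906)(0.3737) = -0.2955
x = cos φ₁ sin φ₂ − sin φ₁ cos φ₂ cos Δλ = (0.9990)(-0.9275) − (-0.0456)(0.3737)(-0.6123) = -0.9370
θ = atan2(y, x) = -162.50°; adding 360° gives 198°.

198°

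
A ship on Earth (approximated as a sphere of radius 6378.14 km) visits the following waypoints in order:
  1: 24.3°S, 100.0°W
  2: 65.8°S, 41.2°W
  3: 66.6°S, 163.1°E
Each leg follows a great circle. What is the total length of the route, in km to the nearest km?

11332 km

Leg 1→2: central angle 0.9656 rad, distance 6159.0 km.
Leg 2→3: central angle 0.8111 rad, distance 5173.1 km.
Total: 6159.0 + 5173.1 ≈ 11332 km.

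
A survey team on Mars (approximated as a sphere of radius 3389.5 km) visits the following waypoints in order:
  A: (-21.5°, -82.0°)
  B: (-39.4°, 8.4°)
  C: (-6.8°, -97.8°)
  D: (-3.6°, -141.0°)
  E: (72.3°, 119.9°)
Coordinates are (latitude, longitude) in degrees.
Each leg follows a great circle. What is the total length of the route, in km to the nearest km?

18584 km

Leg A→B: central angle 1.3412 rad, distance 4545.9 km.
Leg B→C: central angle 1.7102 rad, distance 5796.6 km.
Leg C→D: central angle 0.7527 rad, distance 2551.3 km.
Leg D→E: central angle 1.6788 rad, distance 5690.3 km.
Total: 4545.9 + 5796.6 + 2551.3 + 5690.3 ≈ 18584 km.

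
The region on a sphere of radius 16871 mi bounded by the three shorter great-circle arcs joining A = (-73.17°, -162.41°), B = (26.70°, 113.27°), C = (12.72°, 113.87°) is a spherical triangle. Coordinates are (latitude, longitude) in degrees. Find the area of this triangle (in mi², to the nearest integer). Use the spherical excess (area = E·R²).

24927162 mi²

Side lengths (central angles): a = 0.2442, b = 1.7516, c = 1.9872 rad; semiperimeter s = 1.9915.
By l'Huilier's theorem, tan(E/4) = √[tan(s/2) tan((s−a)/2) tan((s−b)/2) tan((s−c)/2)], giving spherical excess E = 0.0876 rad.
Area = E·R² = 0.0876 × (16871)² ≈ 24927162 mi².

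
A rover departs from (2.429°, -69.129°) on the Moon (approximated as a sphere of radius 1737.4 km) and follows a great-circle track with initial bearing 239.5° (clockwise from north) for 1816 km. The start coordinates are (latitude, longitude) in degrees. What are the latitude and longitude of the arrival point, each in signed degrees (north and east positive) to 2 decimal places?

-24.67°, -124.23°

Angular distance δ = d/R = 1816/1737.4 = 1.04524 rad; initial bearing θ = 4.1801 rad.
sin φ₂ = sin φ₁ cos δ + cos φ₁ sin δ cos θ = (0.0424)(0.5017) + (0.9991)(0.8650)(-0.5075) = -0.4174, so φ₂ = -24.67°.
Δλ = atan2(sin θ sin δ cos φ₁, cos δ − sin φ₁ sin φ₂) = atan2(-0.7447, 0.5194) = -55.106°.
λ₂ = -69.129° − 55.106° = -124.23°.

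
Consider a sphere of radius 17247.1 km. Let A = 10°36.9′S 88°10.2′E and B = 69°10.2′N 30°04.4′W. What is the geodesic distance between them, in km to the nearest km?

33030 km

Let φ₁ = -0.1853 rad, φ₂ = 1.2072 rad, and Δλ = -2.0637 rad.
Haversine: a = sin²(Δφ/2) + cos φ₁ cos φ₂ sin²(Δλ/2) = 0.4113 + (0.9829)(0.3556)(0.7366) = 0.66878.
Central angle c = 2·arcsin(√a) = 1.91512 rad.
Distance = R·c = 17247.1 × 1.9151 ≈ 33030 km.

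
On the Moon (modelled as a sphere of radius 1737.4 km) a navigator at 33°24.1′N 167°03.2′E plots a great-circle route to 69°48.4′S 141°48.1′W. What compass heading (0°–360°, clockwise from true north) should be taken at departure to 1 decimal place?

163.4°

With φ₁ = 0.5830, φ₂ = -1.2184, Δλ = 0.8926 rad, the forward-azimuth formula gives
θ = atan2( sin Δλ cos φ₂ , cos φ₁ sin φ₂ − sin φ₁ cos φ₂ cos Δλ ) = atan2(0.2688, -0.9027) = 163.42°.
So the initial bearing is 163.4°.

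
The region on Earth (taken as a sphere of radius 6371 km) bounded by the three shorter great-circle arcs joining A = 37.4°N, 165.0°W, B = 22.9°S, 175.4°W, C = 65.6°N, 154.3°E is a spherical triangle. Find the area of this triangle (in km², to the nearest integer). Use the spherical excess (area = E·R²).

Side lengths (central angles): a = 1.5966, b = 0.6403, c = 1.0662 rad; semiperimeter s = 1.6516.
By l'Huilier's theorem, tan(E/4) = √[tan(s/2) tan((s−a)/2) tan((s−b)/2) tan((s−c)/2)], giving spherical excess E = 0.2815 rad.
Area = E·R² = 0.2815 × (6371)² ≈ 11427503 km².

11427503 km²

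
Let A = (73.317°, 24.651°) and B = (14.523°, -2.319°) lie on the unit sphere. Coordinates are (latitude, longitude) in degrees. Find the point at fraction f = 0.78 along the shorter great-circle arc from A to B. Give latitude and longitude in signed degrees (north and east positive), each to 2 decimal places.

Central angle δ = 1.0611 rad. Interpolating on the sphere with fraction f = 0.78:
P = [sin((1−f)δ)·A + sin(fδ)·B] / sin δ = 0.2650·A + 0.8436·B in Cartesian coordinates,
giving P = (0.8851, -0.0013, 0.4654), i.e. latitude 27.74°, longitude -0.08°.

27.74°, -0.08°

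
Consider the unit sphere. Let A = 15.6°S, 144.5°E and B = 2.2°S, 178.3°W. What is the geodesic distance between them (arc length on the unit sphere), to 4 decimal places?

0.6810

Let φ₁ = -0.2723 rad, φ₂ = -0.0384 rad, and Δλ = 0.6493 rad.
cos c = sin φ₁ sin φ₂ + cos φ₁ cos φ₂ cos Δλ = (-0.2689)(-0.0384) + (0.9632)(0.9993)(0.7965) = 0.77695,
so c = arccos(0.77695) = 0.68100 rad.
On the unit sphere the arc length equals the central angle: 0.6810.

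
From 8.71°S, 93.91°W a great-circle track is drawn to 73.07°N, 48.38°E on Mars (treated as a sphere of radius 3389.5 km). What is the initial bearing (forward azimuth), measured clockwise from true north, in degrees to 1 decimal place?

11.1°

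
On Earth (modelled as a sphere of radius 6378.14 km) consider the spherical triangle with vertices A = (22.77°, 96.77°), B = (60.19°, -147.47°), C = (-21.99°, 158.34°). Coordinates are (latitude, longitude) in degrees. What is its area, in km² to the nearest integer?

50141704 km²

Side lengths (central angles): a = 1.6260, b = 1.3056, c = 1.4338 rad; semiperimeter s = 2.1827.
By l'Huilier's theorem, tan(E/4) = √[tan(s/2) tan((s−a)/2) tan((s−b)/2) tan((s−c)/2)], giving spherical excess E = 1.2326 rad.
Area = E·R² = 1.2326 × (6378.14)² ≈ 50141704 km².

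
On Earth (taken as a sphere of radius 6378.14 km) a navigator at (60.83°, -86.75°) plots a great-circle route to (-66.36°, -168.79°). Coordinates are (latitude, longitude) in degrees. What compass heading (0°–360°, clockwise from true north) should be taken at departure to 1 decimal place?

218.7°

With φ₁ = 1.0617, φ₂ = -1.1582, Δλ = -1.4319 rad, the forward-azimuth formula gives
θ = atan2( sin Δλ cos φ₂ , cos φ₁ sin φ₂ − sin φ₁ cos φ₂ cos Δλ ) = atan2(-0.3971, -0.4950) = -141.26°.
Adding 360° brings this into [0°, 360°): 218.7°.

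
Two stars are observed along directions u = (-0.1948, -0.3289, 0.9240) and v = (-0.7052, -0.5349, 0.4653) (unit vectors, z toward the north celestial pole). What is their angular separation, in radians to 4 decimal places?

0.7328 rad

u·v = 0.7432; |u| = 0.9999, |v| = 1.0000.
cos θ = (u·v)/(|u||v|) = 0.7433, so θ = 0.7328 rad.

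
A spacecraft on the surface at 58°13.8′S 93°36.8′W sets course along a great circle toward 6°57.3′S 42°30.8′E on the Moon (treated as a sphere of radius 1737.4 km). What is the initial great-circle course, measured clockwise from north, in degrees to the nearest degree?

134°

With φ₁ = -1.0163, φ₂ = -0.1214, Δλ = 2.3759 rad, the forward-azimuth formula gives
θ = atan2( sin Δλ cos φ₂ , cos φ₁ sin φ₂ − sin φ₁ cos φ₂ cos Δλ ) = atan2(0.6880, -0.6721) = 134.33°.
So the initial bearing is 134°.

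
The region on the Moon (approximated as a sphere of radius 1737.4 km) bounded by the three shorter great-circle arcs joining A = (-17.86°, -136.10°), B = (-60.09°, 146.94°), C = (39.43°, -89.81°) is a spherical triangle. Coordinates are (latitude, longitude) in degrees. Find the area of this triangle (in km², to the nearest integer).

444511 km²

Side lengths (central angles): a = 2.4368, b = 1.2522, c = 1.1886 rad; semiperimeter s = 2.4388.
By l'Huilier's theorem, tan(E/4) = √[tan(s/2) tan((s−a)/2) tan((s−b)/2) tan((s−c)/2)], giving spherical excess E = 0.1473 rad.
Area = E·R² = 0.1473 × (1737.4)² ≈ 444511 km².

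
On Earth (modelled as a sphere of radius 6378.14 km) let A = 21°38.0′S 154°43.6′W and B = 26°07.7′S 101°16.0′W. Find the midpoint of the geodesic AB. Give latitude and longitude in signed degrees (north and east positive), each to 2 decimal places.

-26.37°, -128.50°

Central angle δ = 0.8510 rad. Interpolating on the sphere with fraction f = 0.5:
P = [sin((1−f)δ)·A + sin(fδ)·B] / sin δ = 0.5489·A + 0.5489·B in Cartesian coordinates,
giving P = (-0.5577, -0.7012, -0.4441), i.e. latitude -26.37°, longitude -128.50°.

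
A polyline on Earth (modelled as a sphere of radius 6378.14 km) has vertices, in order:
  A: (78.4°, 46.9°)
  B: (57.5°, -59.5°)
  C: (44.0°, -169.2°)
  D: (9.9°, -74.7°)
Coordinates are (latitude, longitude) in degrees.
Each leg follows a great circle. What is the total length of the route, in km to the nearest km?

20763 km

Leg A→B: central angle 0.6507 rad, distance 4150.2 km.
Leg B→C: central angle 1.0978 rad, distance 7001.7 km.
Leg C→D: central angle 1.5069 rad, distance 9611.3 km.
Total: 4150.2 + 7001.7 + 9611.3 ≈ 20763 km.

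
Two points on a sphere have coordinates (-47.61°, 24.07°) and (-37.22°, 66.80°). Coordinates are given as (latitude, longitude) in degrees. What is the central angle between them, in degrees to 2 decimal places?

With latitudes φ₁ = -47.610°, φ₂ = -37.220° and longitude difference Δλ = 42.730°:
Haversine: a = sin²(Δφ/2) + cos φ₁ cos φ₂ sin²(Δλ/2) = 0.0082 + (0.6742)(0.7963)(0.1327) = 0.07945.
Central angle c = 2·arcsin(√a) = 0.57148 rad.
So the angular separation is 32.74°.

32.74°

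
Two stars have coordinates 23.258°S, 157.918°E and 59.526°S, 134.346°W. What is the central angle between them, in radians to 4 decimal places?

With latitudes φ₁ = -23.258°, φ₂ = -59.526° and longitude difference Δλ = 67.736°:
Haversine: a = sin²(Δφ/2) + cos φ₁ cos φ₂ sin²(Δλ/2) = 0.0969 + (0.9187)(0.5071)(0.3106) = 0.24157.
Central angle c = 2·arcsin(√a) = 1.02762 rad.
So the angular separation is 1.0276 rad.

1.0276 rad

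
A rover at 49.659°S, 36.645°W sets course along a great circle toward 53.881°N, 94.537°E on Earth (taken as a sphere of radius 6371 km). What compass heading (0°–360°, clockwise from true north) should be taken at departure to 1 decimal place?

62.9°

With φ₁ = -0.8667, φ₂ = 0.9404, Δλ = 2.2896 rad, the forward-azimuth formula gives
θ = atan2( sin Δλ cos φ₂ , cos φ₁ sin φ₂ − sin φ₁ cos φ₂ cos Δλ ) = atan2(0.4436, 0.2271) = 62.89°.
So the initial bearing is 62.9°.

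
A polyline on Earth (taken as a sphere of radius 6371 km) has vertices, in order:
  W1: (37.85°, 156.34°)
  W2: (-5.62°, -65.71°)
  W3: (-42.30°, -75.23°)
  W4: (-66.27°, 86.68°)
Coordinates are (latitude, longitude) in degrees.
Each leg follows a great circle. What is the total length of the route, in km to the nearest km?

Leg W1→W2: central angle 2.2700 rad, distance 14462.2 km.
Leg W2→W3: central angle 0.6570 rad, distance 4185.5 km.
Leg W3→W4: central angle 1.2311 rad, distance 7843.5 km.
Total: 14462.2 + 4185.5 + 7843.5 ≈ 26491 km.

26491 km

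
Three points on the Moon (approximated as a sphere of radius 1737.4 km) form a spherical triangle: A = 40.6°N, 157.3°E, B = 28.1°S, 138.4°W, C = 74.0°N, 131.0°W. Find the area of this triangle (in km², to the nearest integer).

2673495 km²

Side lengths (central angles): a = 1.7841, b = 0.8075, c = 1.5869 rad; semiperimeter s = 2.0892.
By l'Huilier's theorem, tan(E/4) = √[tan(s/2) tan((s−a)/2) tan((s−b)/2) tan((s−c)/2)], giving spherical excess E = 0.8857 rad.
Area = E·R² = 0.8857 × (1737.4)² ≈ 2673495 km².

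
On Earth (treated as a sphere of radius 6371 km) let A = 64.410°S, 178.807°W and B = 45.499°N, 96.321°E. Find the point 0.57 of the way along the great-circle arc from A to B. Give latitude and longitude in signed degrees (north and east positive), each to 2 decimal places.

Central angle δ = 2.2347 rad. Interpolating on the sphere with fraction f = 0.57:
P = [sin((1−f)δ)·A + sin(fδ)·B] / sin δ = 1.0408·A + 1.2141·B in Cartesian coordinates,
giving P = (-0.5432, 0.8365, -0.0728), i.e. latitude -4.17°, longitude 123.00°.

-4.17°, 123.00°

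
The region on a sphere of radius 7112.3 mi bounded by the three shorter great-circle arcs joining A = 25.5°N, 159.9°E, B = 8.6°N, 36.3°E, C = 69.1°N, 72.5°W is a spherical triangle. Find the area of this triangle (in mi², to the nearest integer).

Side lengths (central angles): a = 1.5448, b = 1.3636, c = 2.0147 rad; semiperimeter s = 2.4615.
By l'Huilier's theorem, tan(E/4) = √[tan(s/2) tan((s−a)/2) tan((s−b)/2) tan((s−c)/2)], giving spherical excess E = 1.6590 rad.
Area = E·R² = 1.6590 × (7112.3)² ≈ 83919177 mi².

83919177 mi²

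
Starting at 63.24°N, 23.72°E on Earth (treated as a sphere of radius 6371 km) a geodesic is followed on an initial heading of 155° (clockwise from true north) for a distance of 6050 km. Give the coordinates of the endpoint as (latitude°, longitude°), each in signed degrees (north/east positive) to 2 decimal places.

10.83°, 44.20°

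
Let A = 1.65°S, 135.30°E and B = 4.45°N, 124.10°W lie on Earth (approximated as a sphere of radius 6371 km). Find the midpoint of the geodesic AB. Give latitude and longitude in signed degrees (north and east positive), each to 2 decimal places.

2.19°, -174.49°

The central angle between A and B is δ = 1.7574 rad.
With f = 0.5, the slerp weights are sin((1−f)δ)/sin δ = 0.7835 and sin(fδ)/sin δ = 0.7835.
Weighted sum of the unit vectors: (0.7835)·(-0.7105,0.7031,-0.0288) + (0.7835)·(-0.5589,-0.8256,0.0776) = (-0.9947, -0.0960, 0.0382).
Converting back: φ = atan2(z, √(x²+y²)) = 2.19°, λ = atan2(y, x) = -174.49°.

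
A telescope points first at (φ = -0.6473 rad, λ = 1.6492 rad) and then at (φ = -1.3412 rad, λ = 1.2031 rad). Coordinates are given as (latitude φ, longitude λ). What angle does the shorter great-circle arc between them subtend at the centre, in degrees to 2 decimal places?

41.32°

In radians: φ₁ = -0.6473, φ₂ = -1.3412, Δλ = -25.560° = -0.4461 rad.
Haversine: a = sin²(Δφ/2) + cos φ₁ cos φ₂ sin²(Δλ/2) = 0.1156 + (0.7977)(0.2276)(0.0489) = 0.12450.
Central angle c = 2·arcsin(√a) = 0.72124 rad.
So the angular separation is 41.32°.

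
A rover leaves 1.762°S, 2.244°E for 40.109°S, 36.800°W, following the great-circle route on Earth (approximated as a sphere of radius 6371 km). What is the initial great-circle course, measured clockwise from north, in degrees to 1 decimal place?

217.6°

Δλ = -39.044° = -0.6814 rad.
y = sin Δλ · cos φ₂ = (-0.6299)(0.7648) = -0.4818
x = cos φ₁ sin φ₂ − sin φ₁ cos φ₂ cos Δλ = (0.9995)(-0.6442) − (-0.0307)(0.7648)(0.7767) = -0.6257
θ = atan2(y, x) = -142.40°; adding 360° gives 217.6°.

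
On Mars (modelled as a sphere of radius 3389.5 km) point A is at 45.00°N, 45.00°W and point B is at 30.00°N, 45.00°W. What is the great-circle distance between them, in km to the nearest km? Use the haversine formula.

887 km

With latitudes φ₁ = 45.000°, φ₂ = 30.000° and longitude difference Δλ = 0.000°:
Haversine: a = sin²(Δφ/2) + cos φ₁ cos φ₂ sin²(Δλ/2) = 0.0170 + (0.7071)(0.8660)(0.0000) = 0.01704.
Central angle c = 2·arcsin(√a) = 0.26180 rad.
Distance = R·c = 3389.5 × 0.2618 ≈ 887 km.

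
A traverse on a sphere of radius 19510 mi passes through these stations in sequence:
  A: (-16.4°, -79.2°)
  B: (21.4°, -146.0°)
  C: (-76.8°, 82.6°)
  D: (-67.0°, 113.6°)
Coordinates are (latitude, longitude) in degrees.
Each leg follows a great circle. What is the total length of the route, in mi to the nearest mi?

Leg A→B: central angle 1.3193 rad, distance 25739.8 mi.
Leg B→C: central angle 2.0896 rad, distance 40768.0 mi.
Leg C→D: central angle 0.2344 rad, distance 4572.3 mi.
Total: 25739.8 + 40768.0 + 4572.3 ≈ 71080 mi.

71080 mi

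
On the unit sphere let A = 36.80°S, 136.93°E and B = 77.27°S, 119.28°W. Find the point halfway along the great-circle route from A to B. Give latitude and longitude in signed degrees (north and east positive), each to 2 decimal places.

The central angle between A and B is δ = 0.9977 rad.
With f = 0.5, the slerp weights are sin((1−f)δ)/sin δ = 0.5694 and sin(fδ)/sin δ = 0.5694.
Weighted sum of the unit vectors: (0.5694)·(-0.5850,0.5468,-0.5990) + (0.5694)·(-0.1078,-0.1922,-0.9754) = (-0.3944, 0.2019, -0.8965).
Converting back: φ = atan2(z, √(x²+y²)) = -63.70°, λ = atan2(y, x) = 152.89°.

-63.70°, 152.89°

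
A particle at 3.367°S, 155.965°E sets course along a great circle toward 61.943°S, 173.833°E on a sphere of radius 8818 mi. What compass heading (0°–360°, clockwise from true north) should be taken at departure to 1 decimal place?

Δλ = 17.868° = 0.3119 rad.
y = sin Δλ · cos φ₂ = (0.3068)(0.4703) = 0.1443
x = cos φ₁ sin φ₂ − sin φ₁ cos φ₂ cos Δλ = (0.9983)(-0.8825) − (-0.0587)(0.4703)(0.9518) = -0.8547
θ = atan2(y, x) = 170.42°, so the bearing is 170.4°.

170.4°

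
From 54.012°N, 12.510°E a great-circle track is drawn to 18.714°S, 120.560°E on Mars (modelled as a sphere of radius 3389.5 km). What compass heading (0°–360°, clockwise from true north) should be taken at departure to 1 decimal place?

With φ₁ = 0.9427, φ₂ = -0.3266, Δλ = 1.8858 rad, the forward-azimuth formula gives
θ = atan2( sin Δλ cos φ₂ , cos φ₁ sin φ₂ − sin φ₁ cos φ₂ cos Δλ ) = atan2(0.9005, 0.0489) = 86.89°.
So the initial bearing is 86.9°.

86.9°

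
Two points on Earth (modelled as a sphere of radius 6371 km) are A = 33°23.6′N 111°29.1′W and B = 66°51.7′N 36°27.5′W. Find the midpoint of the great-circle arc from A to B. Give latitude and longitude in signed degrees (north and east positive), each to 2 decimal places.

The central angle between A and B is δ = 0.9387 rad.
With f = 0.5, the slerp weights are sin((1−f)δ)/sin δ = 0.5606 and sin(fδ)/sin δ = 0.5606.
Weighted sum of the unit vectors: (0.5606)·(-0.3058,-0.7769,0.5504) + (0.5606)·(0.3160,-0.2335,0.9196) = (0.0057, -0.5665, 0.8241).
Converting back: φ = atan2(z, √(x²+y²)) = 55.49°, λ = atan2(y, x) = -89.42°.

55.49°, -89.42°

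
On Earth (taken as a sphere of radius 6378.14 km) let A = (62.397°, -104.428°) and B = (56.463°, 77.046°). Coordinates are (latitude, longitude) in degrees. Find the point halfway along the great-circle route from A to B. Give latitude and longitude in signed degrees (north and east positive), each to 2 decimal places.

87.00°, 84.65°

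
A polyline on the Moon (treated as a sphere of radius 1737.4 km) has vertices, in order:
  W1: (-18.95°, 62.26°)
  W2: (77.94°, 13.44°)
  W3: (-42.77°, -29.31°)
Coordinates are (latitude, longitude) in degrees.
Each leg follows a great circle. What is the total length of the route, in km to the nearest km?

Leg W1→W2: central angle 1.7594 rad, distance 3056.7 km.
Leg W2→W3: central angle 2.1549 rad, distance 3743.9 km.
Total: 3056.7 + 3743.9 ≈ 6801 km.

6801 km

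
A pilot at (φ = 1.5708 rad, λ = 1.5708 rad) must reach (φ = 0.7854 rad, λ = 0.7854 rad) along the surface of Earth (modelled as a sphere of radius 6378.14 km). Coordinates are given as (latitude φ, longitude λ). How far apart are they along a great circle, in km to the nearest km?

5009 km

Let φ₁ = 1.5708 rad, φ₂ = 0.7854 rad, and Δλ = -0.7854 rad.
Haversine: a = sin²(Δφ/2) + cos φ₁ cos φ₂ sin²(Δλ/2) = 0.1464 + (-0.0000)(0.7071)(0.1464) = 0.14645.
Central angle c = 2·arcsin(√a) = 0.78540 rad.
Distance = R·c = 6378.14 × 0.7854 ≈ 5009 km.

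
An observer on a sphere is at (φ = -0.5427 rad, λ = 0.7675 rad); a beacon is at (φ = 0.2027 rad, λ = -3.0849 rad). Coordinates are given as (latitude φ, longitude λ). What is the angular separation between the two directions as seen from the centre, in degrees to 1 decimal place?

In radians: φ₁ = -0.5427, φ₂ = 0.2027, Δλ = 139.274° = 2.4308 rad.
Haversine: a = sin²(Δφ/2) + cos φ₁ cos φ₂ sin²(Δλ/2) = 0.1326 + (0.8563)(0.9795)(0.8789) = 0.86982.
Central angle c = 2·arcsin(√a) = 2.40332 rad.
So the angular separation is 137.7°.

137.7°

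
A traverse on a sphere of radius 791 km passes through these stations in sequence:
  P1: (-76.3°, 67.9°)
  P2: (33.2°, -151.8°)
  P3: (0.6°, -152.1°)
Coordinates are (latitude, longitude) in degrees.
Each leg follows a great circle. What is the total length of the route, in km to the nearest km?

Leg P1→P2: central angle 2.3247 rad, distance 1838.8 km.
Leg P2→P3: central angle 0.5690 rad, distance 450.1 km.
Total: 1838.8 + 450.1 ≈ 2289 km.

2289 km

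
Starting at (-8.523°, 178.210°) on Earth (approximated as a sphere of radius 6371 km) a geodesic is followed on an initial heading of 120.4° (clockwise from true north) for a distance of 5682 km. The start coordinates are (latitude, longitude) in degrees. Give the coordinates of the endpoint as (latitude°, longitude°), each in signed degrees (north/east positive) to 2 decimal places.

-28.85°, -131.76°

Angular distance δ = d/R = 5682/6371 = 0.89185 rad; initial bearing θ = 2.1014 rad.
sin φ₂ = sin φ₁ cos δ + cos φ₁ sin δ cos θ = (-0.1482)(0.6280) + (0.9890)(0.7782)(-0.5060) = -0.4825, so φ₂ = -28.85°.
Δλ = atan2(sin θ sin δ cos φ₁, cos δ − sin φ₁ sin φ₂) = atan2(0.6638, 0.5565) = 50.028°.
λ₂ = 178.210° + 50.028° = 228.24° → -131.76° after wrapping to (−180°, 180°].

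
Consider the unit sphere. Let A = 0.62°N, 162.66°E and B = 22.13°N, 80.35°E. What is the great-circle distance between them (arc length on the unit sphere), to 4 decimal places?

Let φ₁ = 0.0108 rad, φ₂ = 0.3862 rad, and Δλ = -1.4366 rad.
cos c = sin φ₁ sin φ₂ + cos φ₁ cos φ₂ cos Δλ = (0.0108)(0.3767) + (0.9999)(0.9263)(0.1338) = 0.12802,
so c = arccos(0.12802) = 1.44242 rad.
On the unit sphere the arc length equals the central angle: 1.4424.

1.4424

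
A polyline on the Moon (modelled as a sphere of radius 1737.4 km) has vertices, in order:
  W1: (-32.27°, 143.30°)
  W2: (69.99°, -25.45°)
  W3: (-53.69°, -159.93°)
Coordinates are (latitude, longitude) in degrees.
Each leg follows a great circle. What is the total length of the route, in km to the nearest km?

Leg W1→W2: central angle 2.4742 rad, distance 4298.7 km.
Leg W2→W3: central angle 2.6886 rad, distance 4671.2 km.
Total: 4298.7 + 4671.2 ≈ 8970 km.

8970 km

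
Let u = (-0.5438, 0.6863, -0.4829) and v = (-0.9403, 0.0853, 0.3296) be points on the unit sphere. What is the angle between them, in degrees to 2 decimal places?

u·v = 0.4107; |u| = 1.0000, |v| = 1.0000.
cos θ = (u·v)/(|u||v|) = 0.4107, so θ = 65.75°.

65.75°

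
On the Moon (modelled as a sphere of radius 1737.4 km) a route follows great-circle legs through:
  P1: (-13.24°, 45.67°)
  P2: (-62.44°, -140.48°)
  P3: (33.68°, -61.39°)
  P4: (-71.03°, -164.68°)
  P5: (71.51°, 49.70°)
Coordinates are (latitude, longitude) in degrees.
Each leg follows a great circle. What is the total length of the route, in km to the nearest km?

15584 km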